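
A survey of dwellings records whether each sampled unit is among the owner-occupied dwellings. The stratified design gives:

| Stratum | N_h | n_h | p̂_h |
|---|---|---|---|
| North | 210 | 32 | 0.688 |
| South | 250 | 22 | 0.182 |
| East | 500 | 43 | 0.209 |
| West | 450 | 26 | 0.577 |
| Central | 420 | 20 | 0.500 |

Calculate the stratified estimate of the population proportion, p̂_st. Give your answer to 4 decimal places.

p̂_st ≈ 0.4176

N = 1830; stratum weights W_h = N_h/N.
p̂_st = Σ W_h p̂_h = (210·0.688 + 250·0.182 + 500·0.209 + 450·0.577 + 420·0.500)/1830 = 0.41756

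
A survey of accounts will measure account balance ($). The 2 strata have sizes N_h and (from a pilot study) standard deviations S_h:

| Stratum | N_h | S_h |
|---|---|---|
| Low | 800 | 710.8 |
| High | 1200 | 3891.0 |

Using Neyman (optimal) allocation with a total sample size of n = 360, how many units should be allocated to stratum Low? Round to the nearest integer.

39

Neyman allocation: n_h = n · N_h S_h / Σ N_i S_i, with n = 360.
  stratum Low: N_h·S_h = 800·710.8 = 568640.00
  stratum High: N_h·S_h = 1200·3891.0 = 4669200.00
Σ N_h S_h = 5237840.00
n for stratum Low = 360·568640.00/5237840.00 = 39.083 → 39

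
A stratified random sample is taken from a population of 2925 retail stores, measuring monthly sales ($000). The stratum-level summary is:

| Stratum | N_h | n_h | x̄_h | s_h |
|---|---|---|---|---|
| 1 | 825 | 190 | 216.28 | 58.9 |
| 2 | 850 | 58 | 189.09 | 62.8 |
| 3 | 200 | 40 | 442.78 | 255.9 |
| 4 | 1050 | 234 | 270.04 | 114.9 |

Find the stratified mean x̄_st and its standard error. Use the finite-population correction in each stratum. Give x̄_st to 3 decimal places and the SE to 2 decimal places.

x̄_st = Σ W_h x̄_h = (825·216.28 + 850·189.09 + 200·442.78 + 1050·270.04)/2925 = 243.16427
V̂(x̄_st) = Σ W_h² (1 − n_h/N_h) s_h²/n_h, with W_h = N_h/N and N = 2925:
  stratum 1: (825/2925)²·(1 − 190/825)·58.9²/190 = 1.11803
  stratum 2: (850/2925)²·(1 − 58/850)·62.8²/58 = 5.35037
  stratum 3: (200/2925)²·(1 − 40/200)·255.9²/40 = 6.12321
  stratum 4: (1050/2925)²·(1 − 234/1050)·114.9²/234 = 5.65005
V̂(x̄_st) = 18.2416
SE(x̄_st) = √18.2416 = 4.27102

x̄_st ≈ 243.164, SE ≈ 4.27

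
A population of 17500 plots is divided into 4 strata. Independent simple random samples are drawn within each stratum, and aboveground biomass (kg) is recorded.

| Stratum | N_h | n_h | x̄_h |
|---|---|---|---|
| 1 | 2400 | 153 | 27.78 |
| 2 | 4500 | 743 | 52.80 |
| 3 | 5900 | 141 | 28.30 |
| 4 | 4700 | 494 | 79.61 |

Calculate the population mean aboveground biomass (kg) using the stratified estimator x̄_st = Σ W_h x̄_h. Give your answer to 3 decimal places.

x̄_st ≈ 48.309

N = Σ N_h = 17500. Stratum weights W_h = N_h/N.
x̄_st = (2400·27.78 + 4500·52.80 + 5900·28.30 + 4700·79.61) / 17500 = 48.30909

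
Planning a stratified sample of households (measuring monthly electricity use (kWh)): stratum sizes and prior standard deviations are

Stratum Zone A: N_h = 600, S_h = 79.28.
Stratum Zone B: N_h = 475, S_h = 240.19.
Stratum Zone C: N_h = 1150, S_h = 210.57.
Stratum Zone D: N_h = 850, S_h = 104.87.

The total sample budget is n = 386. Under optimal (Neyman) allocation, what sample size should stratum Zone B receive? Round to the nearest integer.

89

Neyman allocation: n_h = n · N_h S_h / Σ N_i S_i, with n = 386.
  stratum Zone A: N_h·S_h = 600·79.28 = 47568.00
  stratum Zone B: N_h·S_h = 475·240.19 = 114090.25
  stratum Zone C: N_h·S_h = 1150·210.57 = 242155.50
  stratum Zone D: N_h·S_h = 850·104.87 = 89139.50
Σ N_h S_h = 492953.25
n for stratum Zone B = 386·114090.25/492953.25 = 89.337 → 89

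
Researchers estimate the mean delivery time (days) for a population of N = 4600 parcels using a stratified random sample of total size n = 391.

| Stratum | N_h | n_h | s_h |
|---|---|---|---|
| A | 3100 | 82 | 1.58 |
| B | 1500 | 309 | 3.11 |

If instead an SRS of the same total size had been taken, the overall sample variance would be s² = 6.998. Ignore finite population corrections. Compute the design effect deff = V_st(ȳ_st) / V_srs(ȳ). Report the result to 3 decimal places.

deff ≈ 0.958

V̂(ȳ_st) = Σ W_h² s_h²/n_h, with W_h = N_h/N and N = 4600:
  stratum A: (3100/4600)²·1.58²/82 = 0.0138264
  stratum B: (1500/4600)²·3.11²/309 = 0.00332835
V_st = 0.0171547
V_srs = s²/n = 6.998/391 = 0.0178977
deff = V_st / V_srs = 0.0171547/0.0178977 = 0.9585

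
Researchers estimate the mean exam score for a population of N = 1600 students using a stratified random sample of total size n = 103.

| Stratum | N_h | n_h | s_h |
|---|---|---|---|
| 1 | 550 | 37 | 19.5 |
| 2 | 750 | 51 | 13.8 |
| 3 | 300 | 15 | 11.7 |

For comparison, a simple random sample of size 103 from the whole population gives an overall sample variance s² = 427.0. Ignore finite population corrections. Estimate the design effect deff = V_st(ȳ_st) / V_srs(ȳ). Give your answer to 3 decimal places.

V̂(ȳ_st) = Σ W_h² s_h²/n_h, with W_h = N_h/N and N = 1600:
  stratum 1: (550/1600)²·19.5²/37 = 1.21438
  stratum 2: (750/1600)²·13.8²/51 = 0.820485
  stratum 3: (300/1600)²·11.7²/15 = 0.320836
V_st = 2.3557
V_srs = s²/n = 427.0/103 = 4.14563
deff = V_st / V_srs = 2.3557/4.14563 = 0.5682

deff ≈ 0.568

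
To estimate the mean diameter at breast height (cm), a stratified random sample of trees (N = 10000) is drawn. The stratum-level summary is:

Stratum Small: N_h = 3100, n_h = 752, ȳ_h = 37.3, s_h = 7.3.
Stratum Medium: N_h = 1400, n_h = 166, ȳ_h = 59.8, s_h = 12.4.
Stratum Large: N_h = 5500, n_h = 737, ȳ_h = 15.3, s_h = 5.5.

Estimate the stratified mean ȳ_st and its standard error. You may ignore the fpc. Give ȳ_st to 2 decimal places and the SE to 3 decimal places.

ȳ_st = Σ W_h ȳ_h = (3100·37.3 + 1400·59.8 + 5500·15.3)/10000 = 28.35000
V̂(ȳ_st) = Σ W_h² s_h²/n_h, with W_h = N_h/N and N = 10000:
  stratum Small: (3100/10000)²·7.3²/752 = 0.00681007
  stratum Medium: (1400/10000)²·12.4²/166 = 0.0181548
  stratum Large: (5500/10000)²·5.5²/737 = 0.012416
V̂(ȳ_st) = 0.0373809
SE(ȳ_st) = √0.0373809 = 0.193341

ȳ_st ≈ 28.35, SE ≈ 0.193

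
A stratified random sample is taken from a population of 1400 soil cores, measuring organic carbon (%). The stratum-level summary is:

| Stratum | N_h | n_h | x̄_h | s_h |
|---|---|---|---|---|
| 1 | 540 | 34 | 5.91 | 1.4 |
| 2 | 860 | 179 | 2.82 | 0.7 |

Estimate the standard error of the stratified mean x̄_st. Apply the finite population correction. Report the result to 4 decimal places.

SE(x̄_st) ≈ 0.0941

V̂(x̄_st) = Σ W_h² (1 − n_h/N_h) s_h²/n_h, with W_h = N_h/N and N = 1400:
  stratum 1: (540/1400)²·(1 − 34/540)·1.4²/34 = 0.00803647
  stratum 2: (860/1400)²·(1 − 179/860)·0.7²/179 = 0.000817961
V̂(x̄_st) = 0.00885443
SE(x̄_st) = √0.00885443 = 0.094098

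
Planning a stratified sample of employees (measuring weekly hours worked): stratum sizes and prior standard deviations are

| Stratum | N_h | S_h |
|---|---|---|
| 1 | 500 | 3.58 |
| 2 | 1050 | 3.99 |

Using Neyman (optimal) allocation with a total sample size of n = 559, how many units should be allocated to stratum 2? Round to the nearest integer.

392

Neyman allocation: n_h = n · N_h S_h / Σ N_i S_i, with n = 559.
  stratum 1: N_h·S_h = 500·3.58 = 1790.00
  stratum 2: N_h·S_h = 1050·3.99 = 4189.50
Σ N_h S_h = 5979.50
n for stratum 2 = 559·4189.50/5979.50 = 391.660 → 392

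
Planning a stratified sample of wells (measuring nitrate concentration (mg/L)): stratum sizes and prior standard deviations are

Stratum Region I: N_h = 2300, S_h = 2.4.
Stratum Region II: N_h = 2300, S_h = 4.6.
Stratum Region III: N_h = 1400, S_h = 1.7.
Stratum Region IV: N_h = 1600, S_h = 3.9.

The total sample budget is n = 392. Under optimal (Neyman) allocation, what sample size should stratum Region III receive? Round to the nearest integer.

38

Neyman allocation: n_h = n · N_h S_h / Σ N_i S_i, with n = 392.
  stratum Region I: N_h·S_h = 2300·2.4 = 5520.00
  stratum Region II: N_h·S_h = 2300·4.6 = 10580.00
  stratum Region III: N_h·S_h = 1400·1.7 = 2380.00
  stratum Region IV: N_h·S_h = 1600·3.9 = 6240.00
Σ N_h S_h = 24720.00
n for stratum Region III = 392·2380.00/24720.00 = 37.741 → 38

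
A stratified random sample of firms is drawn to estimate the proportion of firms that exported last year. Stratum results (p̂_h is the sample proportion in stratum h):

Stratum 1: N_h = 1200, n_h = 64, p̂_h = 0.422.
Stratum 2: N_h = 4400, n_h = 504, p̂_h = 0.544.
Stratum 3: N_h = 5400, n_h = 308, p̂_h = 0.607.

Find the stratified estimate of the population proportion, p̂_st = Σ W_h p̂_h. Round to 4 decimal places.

p̂_st ≈ 0.5616

N = 11000; stratum weights W_h = N_h/N.
p̂_st = Σ W_h p̂_h = (1200·0.422 + 4400·0.544 + 5400·0.607)/11000 = 0.56162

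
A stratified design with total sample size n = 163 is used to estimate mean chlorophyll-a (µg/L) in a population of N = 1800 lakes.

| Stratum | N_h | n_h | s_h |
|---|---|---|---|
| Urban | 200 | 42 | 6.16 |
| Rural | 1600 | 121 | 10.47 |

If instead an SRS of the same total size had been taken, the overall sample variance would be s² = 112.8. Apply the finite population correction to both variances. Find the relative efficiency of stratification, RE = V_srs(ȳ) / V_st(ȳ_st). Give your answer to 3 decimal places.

RE ≈ 0.939

V̂(ȳ_st) = Σ W_h² (1 − n_h/N_h) s_h²/n_h, with W_h = N_h/N and N = 1800:
  stratum Urban: (200/1800)²·(1 − 42/200)·6.16²/42 = 0.00881159
  stratum Rural: (1600/1800)²·(1 − 121/1600)·10.47²/121 = 0.661685
V_st = 0.670496
V_srs = (1 − 163/1800)·112.8/163 = 0.629358
Relative efficiency = V_srs / V_st = 0.629358/0.670496 = 0.9386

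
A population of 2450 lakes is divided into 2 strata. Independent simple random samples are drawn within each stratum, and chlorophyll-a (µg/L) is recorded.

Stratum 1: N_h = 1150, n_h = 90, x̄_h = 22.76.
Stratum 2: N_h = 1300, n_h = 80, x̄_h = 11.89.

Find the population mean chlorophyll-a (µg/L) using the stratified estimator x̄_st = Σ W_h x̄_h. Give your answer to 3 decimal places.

x̄_st ≈ 16.992

N = Σ N_h = 2450. Stratum weights W_h = N_h/N.
x̄_st = (1150·22.76 + 1300·11.89) / 2450 = 16.99224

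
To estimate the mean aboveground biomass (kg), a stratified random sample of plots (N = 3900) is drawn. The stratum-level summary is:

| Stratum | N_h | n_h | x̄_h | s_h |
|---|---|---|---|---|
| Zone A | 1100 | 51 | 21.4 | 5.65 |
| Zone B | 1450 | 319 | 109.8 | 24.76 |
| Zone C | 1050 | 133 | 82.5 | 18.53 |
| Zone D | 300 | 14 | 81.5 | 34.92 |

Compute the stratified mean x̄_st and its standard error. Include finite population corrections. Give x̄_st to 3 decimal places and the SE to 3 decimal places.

x̄_st = Σ W_h x̄_h = (1100·21.4 + 1450·109.8 + 1050·82.5 + 300·81.5)/3900 = 75.33974
V̂(x̄_st) = Σ W_h² (1 − n_h/N_h) s_h²/n_h, with W_h = N_h/N and N = 3900:
  stratum Zone A: (1100/3900)²·(1 − 51/1100)·5.65²/51 = 0.047486
  stratum Zone B: (1450/3900)²·(1 − 319/1450)·24.76²/319 = 0.207211
  stratum Zone C: (1050/3900)²·(1 − 133/1050)·18.53²/133 = 0.163429
  stratum Zone D: (300/3900)²·(1 − 14/300)·34.92²/14 = 0.491336
V̂(x̄_st) = 0.909461
SE(x̄_st) = √0.909461 = 0.953657

x̄_st ≈ 75.340, SE ≈ 0.954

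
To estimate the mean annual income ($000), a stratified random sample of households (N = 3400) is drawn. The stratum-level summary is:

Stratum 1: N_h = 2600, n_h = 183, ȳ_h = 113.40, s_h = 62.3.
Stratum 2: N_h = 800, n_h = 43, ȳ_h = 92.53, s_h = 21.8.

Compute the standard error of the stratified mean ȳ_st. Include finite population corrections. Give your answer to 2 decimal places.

V̂(ȳ_st) = Σ W_h² (1 − n_h/N_h) s_h²/n_h, with W_h = N_h/N and N = 3400:
  stratum 1: (2600/3400)²·(1 − 183/2600)·62.3²/183 = 11.5297
  stratum 2: (800/3400)²·(1 − 43/800)·21.8²/43 = 0.578992
V̂(ȳ_st) = 12.1087
SE(ȳ_st) = √12.1087 = 3.47975

SE(ȳ_st) ≈ 3.48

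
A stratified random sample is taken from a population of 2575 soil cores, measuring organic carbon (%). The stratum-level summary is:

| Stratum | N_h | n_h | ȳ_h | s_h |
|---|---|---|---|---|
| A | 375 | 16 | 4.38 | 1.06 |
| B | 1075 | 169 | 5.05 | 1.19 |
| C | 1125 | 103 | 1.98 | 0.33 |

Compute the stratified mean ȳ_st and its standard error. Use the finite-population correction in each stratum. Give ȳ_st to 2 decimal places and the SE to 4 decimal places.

ȳ_st ≈ 3.61, SE ≈ 0.0533

ȳ_st = Σ W_h ȳ_h = (375·4.38 + 1075·5.05 + 1125·1.98)/2575 = 3.61117
V̂(ȳ_st) = Σ W_h² (1 − n_h/N_h) s_h²/n_h, with W_h = N_h/N and N = 2575:
  stratum A: (375/2575)²·(1 − 16/375)·1.06²/16 = 0.00142581
  stratum B: (1075/2575)²·(1 − 169/1075)·1.19²/169 = 0.00123081
  stratum C: (1125/2575)²·(1 − 103/1125)·0.33²/103 = 0.000183333
V̂(ȳ_st) = 0.00283995
SE(ȳ_st) = √0.00283995 = 0.0532912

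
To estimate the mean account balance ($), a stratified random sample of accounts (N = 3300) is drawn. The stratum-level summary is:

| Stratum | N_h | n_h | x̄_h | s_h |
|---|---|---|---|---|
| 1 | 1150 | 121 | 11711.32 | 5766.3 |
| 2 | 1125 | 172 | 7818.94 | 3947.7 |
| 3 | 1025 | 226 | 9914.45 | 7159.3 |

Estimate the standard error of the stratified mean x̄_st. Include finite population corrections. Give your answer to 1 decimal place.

V̂(x̄_st) = Σ W_h² (1 − n_h/N_h) s_h²/n_h, with W_h = N_h/N and N = 3300:
  stratum 1: (1150/3300)²·(1 − 121/1150)·5766.3²/121 = 29860.3
  stratum 2: (1125/3300)²·(1 − 172/1125)·3947.7²/172 = 8920.26
  stratum 3: (1025/3300)²·(1 − 226/1025)·7159.3²/226 = 17055.9
V̂(x̄_st) = 55836.5
SE(x̄_st) = √55836.5 = 236.297

SE(x̄_st) ≈ 236.3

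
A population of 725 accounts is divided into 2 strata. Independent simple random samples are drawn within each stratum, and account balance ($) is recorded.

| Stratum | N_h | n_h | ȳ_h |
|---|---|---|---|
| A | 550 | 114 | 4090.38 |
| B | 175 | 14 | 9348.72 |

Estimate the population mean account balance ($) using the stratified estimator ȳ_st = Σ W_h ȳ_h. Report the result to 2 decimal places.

ȳ_st ≈ 5359.63

N = Σ N_h = 725. Stratum weights W_h = N_h/N.
ȳ_st = (550·4090.38 + 175·9348.72) / 725 = 5359.6345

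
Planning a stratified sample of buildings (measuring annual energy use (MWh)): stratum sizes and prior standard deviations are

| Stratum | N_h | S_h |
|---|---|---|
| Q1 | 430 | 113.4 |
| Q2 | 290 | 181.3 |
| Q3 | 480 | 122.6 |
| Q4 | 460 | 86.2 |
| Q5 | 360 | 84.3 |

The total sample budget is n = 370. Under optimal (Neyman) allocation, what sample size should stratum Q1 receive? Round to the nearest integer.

Neyman allocation: n_h = n · N_h S_h / Σ N_i S_i, with n = 370.
  stratum Q1: N_h·S_h = 430·113.4 = 48762.00
  stratum Q2: N_h·S_h = 290·181.3 = 52577.00
  stratum Q3: N_h·S_h = 480·122.6 = 58848.00
  stratum Q4: N_h·S_h = 460·86.2 = 39652.00
  stratum Q5: N_h·S_h = 360·84.3 = 30348.00
Σ N_h S_h = 230187.00
n for stratum Q1 = 370·48762.00/230187.00 = 78.379 → 78

78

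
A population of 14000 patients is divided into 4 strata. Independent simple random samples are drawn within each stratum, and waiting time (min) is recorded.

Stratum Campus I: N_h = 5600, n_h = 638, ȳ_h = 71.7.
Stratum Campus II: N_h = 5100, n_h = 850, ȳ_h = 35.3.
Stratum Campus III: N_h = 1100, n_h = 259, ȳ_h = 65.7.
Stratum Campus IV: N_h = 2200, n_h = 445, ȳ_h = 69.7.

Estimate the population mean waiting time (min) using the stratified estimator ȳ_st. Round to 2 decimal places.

ȳ_st ≈ 57.65

N = Σ N_h = 14000. Stratum weights W_h = N_h/N.
ȳ_st = (5600·71.7 + 5100·35.3 + 1100·65.7 + 2200·69.7) / 14000 = 57.6543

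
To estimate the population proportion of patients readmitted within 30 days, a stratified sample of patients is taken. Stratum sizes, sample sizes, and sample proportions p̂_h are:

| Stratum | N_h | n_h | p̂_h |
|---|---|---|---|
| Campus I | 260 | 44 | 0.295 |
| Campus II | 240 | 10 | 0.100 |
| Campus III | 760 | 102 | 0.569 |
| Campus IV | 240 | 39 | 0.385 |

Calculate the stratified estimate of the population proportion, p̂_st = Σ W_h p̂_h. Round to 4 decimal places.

p̂_st ≈ 0.4170

N = 1500; stratum weights W_h = N_h/N.
p̂_st = Σ W_h p̂_h = (260·0.295 + 240·0.100 + 760·0.569 + 240·0.385)/1500 = 0.41703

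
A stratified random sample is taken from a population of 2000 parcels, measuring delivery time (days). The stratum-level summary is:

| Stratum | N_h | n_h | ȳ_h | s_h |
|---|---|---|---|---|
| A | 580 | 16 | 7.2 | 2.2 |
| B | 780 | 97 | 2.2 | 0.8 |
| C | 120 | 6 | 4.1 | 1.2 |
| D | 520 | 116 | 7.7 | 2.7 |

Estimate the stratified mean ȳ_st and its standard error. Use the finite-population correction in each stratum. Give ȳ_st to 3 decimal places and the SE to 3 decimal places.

ȳ_st = Σ W_h ȳ_h = (580·7.2 + 780·2.2 + 120·4.1 + 520·7.7)/2000 = 5.19400
V̂(ȳ_st) = Σ W_h² (1 − n_h/N_h) s_h²/n_h, with W_h = N_h/N and N = 2000:
  stratum A: (580/2000)²·(1 − 16/580)·2.2²/16 = 0.0247384
  stratum B: (780/2000)²·(1 − 97/780)·0.8²/97 = 0.000878746
  stratum C: (120/2000)²·(1 − 6/120)·1.2²/6 = 0.0008208
  stratum D: (520/2000)²·(1 − 116/520)·2.7²/116 = 0.00330061
V̂(ȳ_st) = 0.0297386
SE(ȳ_st) = √0.0297386 = 0.172449

ȳ_st ≈ 5.194, SE ≈ 0.172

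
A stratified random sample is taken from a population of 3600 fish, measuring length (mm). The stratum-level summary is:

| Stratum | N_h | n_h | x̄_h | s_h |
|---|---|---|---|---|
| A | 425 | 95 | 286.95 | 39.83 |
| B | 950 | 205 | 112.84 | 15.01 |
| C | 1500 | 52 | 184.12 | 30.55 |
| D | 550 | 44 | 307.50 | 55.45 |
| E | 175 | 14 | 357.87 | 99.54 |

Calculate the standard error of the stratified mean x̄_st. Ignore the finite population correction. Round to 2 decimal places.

V̂(x̄_st) = Σ W_h² s_h²/n_h, with W_h = N_h/N and N = 3600:
  stratum A: (425/3600)²·39.83²/95 = 0.232739
  stratum B: (950/3600)²·15.01²/205 = 0.0765332
  stratum C: (1500/3600)²·30.55²/52 = 3.11599
  stratum D: (550/3600)²·55.45²/44 = 1.63106
  stratum E: (175/3600)²·99.54²/14 = 1.67239
V̂(x̄_st) = 6.72872
SE(x̄_st) = √6.72872 = 2.59398

SE(x̄_st) ≈ 2.59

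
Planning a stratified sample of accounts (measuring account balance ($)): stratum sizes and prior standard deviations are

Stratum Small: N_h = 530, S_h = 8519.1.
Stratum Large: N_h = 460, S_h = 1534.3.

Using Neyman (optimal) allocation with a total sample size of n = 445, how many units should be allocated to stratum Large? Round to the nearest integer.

60

Neyman allocation: n_h = n · N_h S_h / Σ N_i S_i, with n = 445.
  stratum Small: N_h·S_h = 530·8519.1 = 4515123.00
  stratum Large: N_h·S_h = 460·1534.3 = 705778.00
Σ N_h S_h = 5220901.00
n for stratum Large = 445·705778.00/5220901.00 = 60.157 → 60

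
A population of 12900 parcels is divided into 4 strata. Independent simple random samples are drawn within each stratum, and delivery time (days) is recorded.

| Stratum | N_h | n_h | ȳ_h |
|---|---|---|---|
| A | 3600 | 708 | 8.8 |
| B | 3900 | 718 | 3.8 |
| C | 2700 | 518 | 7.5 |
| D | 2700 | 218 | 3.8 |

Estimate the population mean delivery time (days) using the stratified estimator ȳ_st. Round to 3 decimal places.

N = Σ N_h = 12900. Stratum weights W_h = N_h/N.
ȳ_st = (3600·8.8 + 3900·3.8 + 2700·7.5 + 2700·3.8) / 12900 = 5.96977

ȳ_st ≈ 5.970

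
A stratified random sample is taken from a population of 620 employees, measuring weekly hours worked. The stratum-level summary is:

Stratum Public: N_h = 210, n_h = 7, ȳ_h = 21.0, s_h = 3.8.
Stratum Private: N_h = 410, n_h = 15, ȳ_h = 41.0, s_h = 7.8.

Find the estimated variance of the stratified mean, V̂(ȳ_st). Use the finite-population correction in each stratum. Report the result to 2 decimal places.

V̂(ȳ_st) = Σ W_h² (1 − n_h/N_h) s_h²/n_h, with W_h = N_h/N and N = 620:
  stratum Public: (210/620)²·(1 − 7/210)·3.8²/7 = 0.228771
  stratum Private: (410/620)²·(1 − 15/410)·7.8²/15 = 1.70882
V̂(ȳ_st) = 1.93759

V̂(ȳ_st) ≈ 1.94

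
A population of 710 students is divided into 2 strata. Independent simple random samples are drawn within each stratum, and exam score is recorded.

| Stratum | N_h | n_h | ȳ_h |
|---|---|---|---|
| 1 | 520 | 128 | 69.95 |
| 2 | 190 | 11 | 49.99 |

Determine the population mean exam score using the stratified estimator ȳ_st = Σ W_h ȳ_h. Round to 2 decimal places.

N = Σ N_h = 710. Stratum weights W_h = N_h/N.
ȳ_st = (520·69.95 + 190·49.99) / 710 = 64.6086

ȳ_st ≈ 64.61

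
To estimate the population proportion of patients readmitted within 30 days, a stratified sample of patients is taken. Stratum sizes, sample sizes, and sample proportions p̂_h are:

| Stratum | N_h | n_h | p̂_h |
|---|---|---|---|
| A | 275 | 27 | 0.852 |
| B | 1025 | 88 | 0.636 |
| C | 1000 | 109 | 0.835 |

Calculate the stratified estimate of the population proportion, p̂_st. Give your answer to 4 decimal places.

N = 2300; stratum weights W_h = N_h/N.
p̂_st = Σ W_h p̂_h = (275·0.852 + 1025·0.636 + 1000·0.835)/2300 = 0.74835

p̂_st ≈ 0.7483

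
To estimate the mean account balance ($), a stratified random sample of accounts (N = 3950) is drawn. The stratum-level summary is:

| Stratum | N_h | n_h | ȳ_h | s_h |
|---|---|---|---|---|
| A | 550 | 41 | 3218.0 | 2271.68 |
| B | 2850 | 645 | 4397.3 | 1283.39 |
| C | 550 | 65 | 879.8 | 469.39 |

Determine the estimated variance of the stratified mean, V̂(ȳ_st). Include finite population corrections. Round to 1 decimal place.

V̂(ȳ_st) ≈ 3344.9

V̂(ȳ_st) = Σ W_h² (1 − n_h/N_h) s_h²/n_h, with W_h = N_h/N and N = 3950:
  stratum A: (550/3950)²·(1 − 41/550)·2271.68²/41 = 2258.38
  stratum B: (2850/3950)²·(1 − 645/2850)·1283.39²/645 = 1028.53
  stratum C: (550/3950)²·(1 − 65/550)·469.39²/65 = 57.9515
V̂(ȳ_st) = 3344.86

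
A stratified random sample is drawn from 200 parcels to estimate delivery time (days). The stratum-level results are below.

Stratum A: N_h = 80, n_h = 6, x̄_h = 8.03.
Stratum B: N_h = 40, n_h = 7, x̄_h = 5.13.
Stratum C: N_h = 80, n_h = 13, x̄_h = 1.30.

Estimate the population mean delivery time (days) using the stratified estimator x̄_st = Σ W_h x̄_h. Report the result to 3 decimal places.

x̄_st ≈ 4.758

N = Σ N_h = 200. Stratum weights W_h = N_h/N.
x̄_st = (80·8.03 + 40·5.13 + 80·1.30) / 200 = 4.75800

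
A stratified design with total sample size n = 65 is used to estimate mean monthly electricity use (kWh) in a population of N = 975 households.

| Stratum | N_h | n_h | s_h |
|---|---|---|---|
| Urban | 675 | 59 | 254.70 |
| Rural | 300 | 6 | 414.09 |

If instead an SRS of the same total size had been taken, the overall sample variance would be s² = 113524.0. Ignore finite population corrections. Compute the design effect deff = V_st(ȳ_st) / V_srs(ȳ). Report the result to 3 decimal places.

deff ≈ 1.851

V̂(ȳ_st) = Σ W_h² s_h²/n_h, with W_h = N_h/N and N = 975:
  stratum Urban: (675/975)²·254.70²/59 = 526.992
  stratum Rural: (300/975)²·414.09²/6 = 2705.65
V_st = 3232.64
V_srs = s²/n = 113524.0/65 = 1746.52
deff = V_st / V_srs = 3232.64/1746.52 = 1.8509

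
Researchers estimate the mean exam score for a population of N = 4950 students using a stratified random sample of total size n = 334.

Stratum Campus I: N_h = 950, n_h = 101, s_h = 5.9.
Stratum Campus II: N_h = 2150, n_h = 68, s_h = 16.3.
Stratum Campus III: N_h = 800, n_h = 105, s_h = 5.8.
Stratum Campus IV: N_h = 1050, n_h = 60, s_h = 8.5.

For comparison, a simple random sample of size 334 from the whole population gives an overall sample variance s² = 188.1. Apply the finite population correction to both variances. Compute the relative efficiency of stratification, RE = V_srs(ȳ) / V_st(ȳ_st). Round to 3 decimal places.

RE ≈ 0.670

V̂(ȳ_st) = Σ W_h² (1 − n_h/N_h) s_h²/n_h, with W_h = N_h/N and N = 4950:
  stratum Campus I: (950/4950)²·(1 − 101/950)·5.9²/101 = 0.011345
  stratum Campus II: (2150/4950)²·(1 − 68/2150)·16.3²/68 = 0.713798
  stratum Campus III: (800/4950)²·(1 − 105/800)·5.8²/105 = 0.00726994
  stratum Campus IV: (1050/4950)²·(1 − 60/1050)·8.5²/60 = 0.0510859
V_st = 0.783498
V_srs = (1 − 334/4950)·188.1/334 = 0.525174
Relative efficiency = V_srs / V_st = 0.525174/0.783498 = 0.6703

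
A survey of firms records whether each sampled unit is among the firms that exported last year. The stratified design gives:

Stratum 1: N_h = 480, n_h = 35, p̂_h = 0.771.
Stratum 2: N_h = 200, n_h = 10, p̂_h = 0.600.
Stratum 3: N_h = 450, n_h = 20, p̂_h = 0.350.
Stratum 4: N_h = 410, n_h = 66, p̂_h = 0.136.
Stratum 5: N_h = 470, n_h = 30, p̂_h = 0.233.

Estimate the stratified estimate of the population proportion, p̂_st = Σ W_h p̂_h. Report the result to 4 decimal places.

p̂_st ≈ 0.4044

N = 2010; stratum weights W_h = N_h/N.
p̂_st = Σ W_h p̂_h = (480·0.771 + 200·0.600 + 450·0.350 + 410·0.136 + 470·0.233)/2010 = 0.40440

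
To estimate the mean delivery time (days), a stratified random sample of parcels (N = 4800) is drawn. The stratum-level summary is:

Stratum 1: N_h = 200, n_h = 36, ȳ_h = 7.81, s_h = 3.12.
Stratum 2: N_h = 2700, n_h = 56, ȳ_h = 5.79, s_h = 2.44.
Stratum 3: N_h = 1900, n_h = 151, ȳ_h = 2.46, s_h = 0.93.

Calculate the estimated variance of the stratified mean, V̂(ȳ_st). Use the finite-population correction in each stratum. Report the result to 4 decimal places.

V̂(ȳ_st) = Σ W_h² (1 − n_h/N_h) s_h²/n_h, with W_h = N_h/N and N = 4800:
  stratum 1: (200/4800)²·(1 − 36/200)·3.12²/36 = 0.000384944
  stratum 2: (2700/4800)²·(1 − 56/2700)·2.44²/56 = 0.0329408
  stratum 3: (1900/4800)²·(1 − 151/1900)·0.93²/151 = 0.000826133
V̂(ȳ_st) = 0.0341519

V̂(ȳ_st) ≈ 0.0342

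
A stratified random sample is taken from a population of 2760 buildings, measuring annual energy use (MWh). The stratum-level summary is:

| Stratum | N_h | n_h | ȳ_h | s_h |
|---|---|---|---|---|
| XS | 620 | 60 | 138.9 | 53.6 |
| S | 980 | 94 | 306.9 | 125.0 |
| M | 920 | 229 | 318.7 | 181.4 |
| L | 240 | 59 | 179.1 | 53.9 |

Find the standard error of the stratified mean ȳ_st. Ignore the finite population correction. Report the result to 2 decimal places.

SE(ȳ_st) ≈ 6.30

V̂(ȳ_st) = Σ W_h² s_h²/n_h, with W_h = N_h/N and N = 2760:
  stratum XS: (620/2760)²·53.6²/60 = 2.41626
  stratum S: (980/2760)²·125.0²/94 = 20.9569
  stratum M: (920/2760)²·181.4²/229 = 15.966
  stratum L: (240/2760)²·53.9²/59 = 0.372332
V̂(ȳ_st) = 39.7115
SE(ȳ_st) = √39.7115 = 6.3017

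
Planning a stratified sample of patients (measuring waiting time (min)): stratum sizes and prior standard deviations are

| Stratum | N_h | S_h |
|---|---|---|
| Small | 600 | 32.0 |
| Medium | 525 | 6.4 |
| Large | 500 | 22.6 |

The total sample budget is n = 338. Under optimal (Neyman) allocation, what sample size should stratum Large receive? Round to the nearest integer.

Neyman allocation: n_h = n · N_h S_h / Σ N_i S_i, with n = 338.
  stratum Small: N_h·S_h = 600·32.0 = 19200.00
  stratum Medium: N_h·S_h = 525·6.4 = 3360.00
  stratum Large: N_h·S_h = 500·22.6 = 11300.00
Σ N_h S_h = 33860.00
n for stratum Large = 338·11300.00/33860.00 = 112.800 → 113

113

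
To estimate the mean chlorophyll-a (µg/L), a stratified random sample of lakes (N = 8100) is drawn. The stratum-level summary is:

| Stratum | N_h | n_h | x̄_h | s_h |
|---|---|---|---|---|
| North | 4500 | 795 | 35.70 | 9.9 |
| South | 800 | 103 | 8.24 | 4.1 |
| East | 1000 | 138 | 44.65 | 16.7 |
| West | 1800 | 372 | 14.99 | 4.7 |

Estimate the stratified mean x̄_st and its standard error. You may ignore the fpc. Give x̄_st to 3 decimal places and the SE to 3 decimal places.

x̄_st = Σ W_h x̄_h = (4500·35.70 + 800·8.24 + 1000·44.65 + 1800·14.99)/8100 = 29.49062
V̂(x̄_st) = Σ W_h² s_h²/n_h, with W_h = N_h/N and N = 8100:
  stratum North: (4500/8100)²·9.9²/795 = 0.0380503
  stratum South: (800/8100)²·4.1²/103 = 0.00159199
  stratum East: (1000/8100)²·16.7²/138 = 0.0308023
  stratum West: (1800/8100)²·4.7²/372 = 0.00293243
V̂(x̄_st) = 0.0733771
SE(x̄_st) = √0.0733771 = 0.270882

x̄_st ≈ 29.491, SE ≈ 0.271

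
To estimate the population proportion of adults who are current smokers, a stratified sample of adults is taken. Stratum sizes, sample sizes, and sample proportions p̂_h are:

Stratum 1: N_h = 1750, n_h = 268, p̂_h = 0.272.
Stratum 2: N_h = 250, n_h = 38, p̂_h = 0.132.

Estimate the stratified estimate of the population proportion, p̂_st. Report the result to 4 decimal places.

p̂_st ≈ 0.2545

N = 2000; stratum weights W_h = N_h/N.
p̂_st = Σ W_h p̂_h = (1750·0.272 + 250·0.132)/2000 = 0.25450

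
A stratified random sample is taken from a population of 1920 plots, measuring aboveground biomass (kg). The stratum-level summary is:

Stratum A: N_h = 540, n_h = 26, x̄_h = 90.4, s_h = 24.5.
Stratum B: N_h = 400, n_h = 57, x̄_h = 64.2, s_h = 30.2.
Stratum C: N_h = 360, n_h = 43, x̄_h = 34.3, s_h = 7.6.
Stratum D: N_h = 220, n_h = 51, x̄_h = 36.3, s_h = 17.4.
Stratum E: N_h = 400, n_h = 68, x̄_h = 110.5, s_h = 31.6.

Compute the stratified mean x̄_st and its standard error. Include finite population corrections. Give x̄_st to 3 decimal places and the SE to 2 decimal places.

x̄_st ≈ 72.411, SE ≈ 1.72

x̄_st = Σ W_h x̄_h = (540·90.4 + 400·64.2 + 360·34.3 + 220·36.3 + 400·110.5)/1920 = 72.41146
V̂(x̄_st) = Σ W_h² (1 − n_h/N_h) s_h²/n_h, with W_h = N_h/N and N = 1920:
  stratum A: (540/1920)²·(1 − 26/540)·24.5²/26 = 1.73825
  stratum B: (400/1920)²·(1 − 57/400)·30.2²/57 = 0.595512
  stratum C: (360/1920)²·(1 − 43/360)·7.6²/43 = 0.0415832
  stratum D: (220/1920)²·(1 − 51/220)·17.4²/51 = 0.0598736
  stratum E: (400/1920)²·(1 − 68/400)·31.6²/68 = 0.529006
V̂(x̄_st) = 2.96423
SE(x̄_st) = √2.96423 = 1.72169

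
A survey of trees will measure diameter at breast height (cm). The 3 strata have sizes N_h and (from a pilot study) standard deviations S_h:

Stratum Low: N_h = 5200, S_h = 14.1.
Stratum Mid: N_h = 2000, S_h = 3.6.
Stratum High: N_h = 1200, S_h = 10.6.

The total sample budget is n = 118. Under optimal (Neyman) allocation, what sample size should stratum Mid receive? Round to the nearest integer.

9

Neyman allocation: n_h = n · N_h S_h / Σ N_i S_i, with n = 118.
  stratum Low: N_h·S_h = 5200·14.1 = 73320.00
  stratum Mid: N_h·S_h = 2000·3.6 = 7200.00
  stratum High: N_h·S_h = 1200·10.6 = 12720.00
Σ N_h S_h = 93240.00
n for stratum Mid = 118·7200.00/93240.00 = 9.112 → 9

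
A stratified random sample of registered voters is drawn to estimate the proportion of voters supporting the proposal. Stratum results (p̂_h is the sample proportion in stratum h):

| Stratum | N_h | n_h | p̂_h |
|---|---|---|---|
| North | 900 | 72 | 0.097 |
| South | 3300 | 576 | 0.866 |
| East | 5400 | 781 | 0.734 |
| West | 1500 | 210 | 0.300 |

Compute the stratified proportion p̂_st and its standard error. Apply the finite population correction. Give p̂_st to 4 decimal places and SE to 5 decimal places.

N = 11100; stratum weights W_h = N_h/N.
p̂_st = Σ W_h p̂_h = (900·0.097 + 3300·0.866 + 5400·0.734 + 1500·0.300)/11100 = 0.66295
V̂(p̂_st) = Σ W_h² (1 − n_h/N_h) p̂_h(1−p̂_h)/(n_h−1):
  stratum North: (900/11100)²·(1 − 72/900)·0.097·0.903/71 = 7.46153e-06
  stratum South: (3300/11100)²·(1 − 576/3300)·0.866·0.134/575 = 1.47241e-05
  stratum East: (5400/11100)²·(1 − 781/5400)·0.734·0.266/780 = 5.06733e-05
  stratum West: (1500/11100)²·(1 − 210/1500)·0.300·0.700/209 = 1.578e-05
V̂(p̂_st) = 8.8639e-05; SE = √V̂ = 0.00941483

p̂_st ≈ 0.6629, SE ≈ 0.00941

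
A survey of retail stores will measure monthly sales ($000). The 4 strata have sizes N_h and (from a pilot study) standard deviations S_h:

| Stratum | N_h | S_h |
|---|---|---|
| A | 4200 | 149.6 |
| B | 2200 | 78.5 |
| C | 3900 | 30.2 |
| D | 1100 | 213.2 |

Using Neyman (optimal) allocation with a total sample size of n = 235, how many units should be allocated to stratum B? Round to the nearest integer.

Neyman allocation: n_h = n · N_h S_h / Σ N_i S_i, with n = 235.
  stratum A: N_h·S_h = 4200·149.6 = 628320.00
  stratum B: N_h·S_h = 2200·78.5 = 172700.00
  stratum C: N_h·S_h = 3900·30.2 = 117780.00
  stratum D: N_h·S_h = 1100·213.2 = 234520.00
Σ N_h S_h = 1153320.00
n for stratum B = 235·172700.00/1153320.00 = 35.189 → 35

35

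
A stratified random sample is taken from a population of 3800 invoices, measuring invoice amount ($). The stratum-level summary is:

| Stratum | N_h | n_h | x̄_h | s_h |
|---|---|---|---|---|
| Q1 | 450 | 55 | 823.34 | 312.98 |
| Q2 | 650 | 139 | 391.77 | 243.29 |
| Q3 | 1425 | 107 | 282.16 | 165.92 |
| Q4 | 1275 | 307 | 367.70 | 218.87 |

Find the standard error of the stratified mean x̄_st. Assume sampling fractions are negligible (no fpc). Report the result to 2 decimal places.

V̂(x̄_st) = Σ W_h² s_h²/n_h, with W_h = N_h/N and N = 3800:
  stratum Q1: (450/3800)²·312.98²/55 = 24.9763
  stratum Q2: (650/3800)²·243.29²/139 = 12.4593
  stratum Q3: (1425/3800)²·165.92²/107 = 36.1806
  stratum Q4: (1275/3800)²·218.87²/307 = 17.5666
V̂(x̄_st) = 91.1828
SE(x̄_st) = √91.1828 = 9.54897

SE(x̄_st) ≈ 9.55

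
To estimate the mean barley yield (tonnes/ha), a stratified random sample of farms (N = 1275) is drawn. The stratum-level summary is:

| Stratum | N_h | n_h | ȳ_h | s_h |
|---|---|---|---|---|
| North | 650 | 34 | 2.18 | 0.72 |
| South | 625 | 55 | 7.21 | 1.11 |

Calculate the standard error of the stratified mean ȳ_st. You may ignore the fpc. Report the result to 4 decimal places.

SE(ȳ_st) ≈ 0.0967

V̂(ȳ_st) = Σ W_h² s_h²/n_h, with W_h = N_h/N and N = 1275:
  stratum North: (650/1275)²·0.72²/34 = 0.00396271
  stratum South: (625/1275)²·1.11²/55 = 0.00538298
V̂(ȳ_st) = 0.00934569
SE(ȳ_st) = √0.00934569 = 0.0966731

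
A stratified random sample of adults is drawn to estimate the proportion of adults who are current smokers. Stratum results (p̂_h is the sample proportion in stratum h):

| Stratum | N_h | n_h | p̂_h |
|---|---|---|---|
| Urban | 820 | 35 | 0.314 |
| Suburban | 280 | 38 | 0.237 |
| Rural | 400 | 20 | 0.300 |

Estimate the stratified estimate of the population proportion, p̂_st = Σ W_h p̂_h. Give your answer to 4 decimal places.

N = 1500; stratum weights W_h = N_h/N.
p̂_st = Σ W_h p̂_h = (820·0.314 + 280·0.237 + 400·0.300)/1500 = 0.29589

p̂_st ≈ 0.2959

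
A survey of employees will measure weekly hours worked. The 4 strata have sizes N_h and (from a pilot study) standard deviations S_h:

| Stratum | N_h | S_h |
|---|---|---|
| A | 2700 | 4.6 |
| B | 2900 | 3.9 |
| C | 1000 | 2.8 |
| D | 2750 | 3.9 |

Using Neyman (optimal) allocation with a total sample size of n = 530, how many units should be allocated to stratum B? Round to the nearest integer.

161

Neyman allocation: n_h = n · N_h S_h / Σ N_i S_i, with n = 530.
  stratum A: N_h·S_h = 2700·4.6 = 12420.00
  stratum B: N_h·S_h = 2900·3.9 = 11310.00
  stratum C: N_h·S_h = 1000·2.8 = 2800.00
  stratum D: N_h·S_h = 2750·3.9 = 10725.00
Σ N_h S_h = 37255.00
n for stratum B = 530·11310.00/37255.00 = 160.899 → 161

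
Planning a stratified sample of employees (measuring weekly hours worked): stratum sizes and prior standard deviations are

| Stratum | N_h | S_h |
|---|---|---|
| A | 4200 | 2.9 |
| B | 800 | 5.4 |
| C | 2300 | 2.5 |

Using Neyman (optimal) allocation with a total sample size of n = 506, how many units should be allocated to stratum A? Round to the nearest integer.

277

Neyman allocation: n_h = n · N_h S_h / Σ N_i S_i, with n = 506.
  stratum A: N_h·S_h = 4200·2.9 = 12180.00
  stratum B: N_h·S_h = 800·5.4 = 4320.00
  stratum C: N_h·S_h = 2300·2.5 = 5750.00
Σ N_h S_h = 22250.00
n for stratum A = 506·12180.00/22250.00 = 276.992 → 277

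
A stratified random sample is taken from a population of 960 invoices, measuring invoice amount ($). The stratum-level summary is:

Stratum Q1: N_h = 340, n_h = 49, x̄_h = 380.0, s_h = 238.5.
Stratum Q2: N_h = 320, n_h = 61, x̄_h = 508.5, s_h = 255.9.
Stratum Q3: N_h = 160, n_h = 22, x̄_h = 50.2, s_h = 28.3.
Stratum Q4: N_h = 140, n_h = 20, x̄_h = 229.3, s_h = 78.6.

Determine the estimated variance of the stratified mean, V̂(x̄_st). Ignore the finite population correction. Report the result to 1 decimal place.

V̂(x̄_st) ≈ 272.5

V̂(x̄_st) = Σ W_h² s_h²/n_h, with W_h = N_h/N and N = 960:
  stratum Q1: (340/960)²·238.5²/49 = 145.612
  stratum Q2: (320/960)²·255.9²/61 = 119.28
  stratum Q3: (160/960)²·28.3²/22 = 1.01122
  stratum Q4: (140/960)²·78.6²/20 = 6.56945
V̂(x̄_st) = 272.472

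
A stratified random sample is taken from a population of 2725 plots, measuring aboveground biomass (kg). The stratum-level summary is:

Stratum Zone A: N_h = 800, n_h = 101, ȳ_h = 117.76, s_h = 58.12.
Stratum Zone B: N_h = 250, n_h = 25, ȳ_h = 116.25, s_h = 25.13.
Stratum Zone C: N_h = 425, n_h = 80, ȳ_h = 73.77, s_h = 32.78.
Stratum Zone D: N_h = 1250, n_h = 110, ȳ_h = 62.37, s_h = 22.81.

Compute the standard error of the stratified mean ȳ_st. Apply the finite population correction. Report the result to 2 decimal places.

V̂(ȳ_st) = Σ W_h² (1 − n_h/N_h) s_h²/n_h, with W_h = N_h/N and N = 2725:
  stratum Zone A: (800/2725)²·(1 − 101/800)·58.12²/101 = 2.51863
  stratum Zone B: (250/2725)²·(1 − 25/250)·25.13²/25 = 0.191353
  stratum Zone C: (425/2725)²·(1 − 80/425)·32.78²/80 = 0.265218
  stratum Zone D: (1250/2725)²·(1 − 110/1250)·22.81²/110 = 0.907695
V̂(ȳ_st) = 3.88289
SE(ȳ_st) = √3.88289 = 1.97051

SE(ȳ_st) ≈ 1.97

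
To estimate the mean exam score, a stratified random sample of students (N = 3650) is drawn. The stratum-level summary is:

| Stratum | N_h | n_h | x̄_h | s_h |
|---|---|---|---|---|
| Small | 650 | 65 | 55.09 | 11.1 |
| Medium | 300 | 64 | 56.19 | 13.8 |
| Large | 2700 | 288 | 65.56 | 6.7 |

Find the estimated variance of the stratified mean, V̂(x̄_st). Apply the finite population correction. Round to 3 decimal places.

V̂(x̄_st) = Σ W_h² (1 − n_h/N_h) s_h²/n_h, with W_h = N_h/N and N = 3650:
  stratum Small: (650/3650)²·(1 − 65/650)·11.1²/65 = 0.0541023
  stratum Medium: (300/3650)²·(1 − 64/300)·13.8²/64 = 0.0158134
  stratum Large: (2700/3650)²·(1 − 288/2700)·6.7²/288 = 0.0761925
V̂(x̄_st) = 0.146108

V̂(x̄_st) ≈ 0.146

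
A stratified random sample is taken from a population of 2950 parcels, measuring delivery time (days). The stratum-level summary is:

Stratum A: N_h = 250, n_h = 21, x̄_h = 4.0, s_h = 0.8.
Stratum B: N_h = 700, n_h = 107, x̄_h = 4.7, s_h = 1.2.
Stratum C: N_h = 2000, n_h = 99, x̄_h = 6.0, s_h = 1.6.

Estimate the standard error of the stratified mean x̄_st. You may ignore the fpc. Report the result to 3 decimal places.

SE(x̄_st) ≈ 0.113

V̂(x̄_st) = Σ W_h² s_h²/n_h, with W_h = N_h/N and N = 2950:
  stratum A: (250/2950)²·0.8²/21 = 0.000218875
  stratum B: (700/2950)²·1.2²/107 = 0.000757758
  stratum C: (2000/2950)²·1.6²/99 = 0.0118856
V̂(x̄_st) = 0.0128622
SE(x̄_st) = √0.0128622 = 0.113412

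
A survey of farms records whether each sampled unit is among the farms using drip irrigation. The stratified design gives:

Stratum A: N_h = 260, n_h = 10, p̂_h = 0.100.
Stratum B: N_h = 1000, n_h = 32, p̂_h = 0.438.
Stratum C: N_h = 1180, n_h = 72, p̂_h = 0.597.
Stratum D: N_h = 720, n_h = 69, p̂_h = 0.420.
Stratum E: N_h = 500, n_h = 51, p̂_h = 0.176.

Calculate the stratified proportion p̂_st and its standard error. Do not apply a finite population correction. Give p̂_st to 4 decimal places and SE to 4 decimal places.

p̂_st ≈ 0.4259, SE ≈ 0.0345

N = 3660; stratum weights W_h = N_h/N.
p̂_st = Σ W_h p̂_h = (260·0.100 + 1000·0.438 + 1180·0.597 + 720·0.420 + 500·0.176)/3660 = 0.42592
V̂(p̂_st) = Σ W_h² p̂_h(1−p̂_h)/(n_h−1):
  stratum A: (260/3660)²·0.100·0.900/9 = 5.04643e-05
  stratum B: (1000/3660)²·0.438·0.562/31 = 0.00059277
  stratum C: (1180/3660)²·0.597·0.403/71 = 0.000352227
  stratum D: (720/3660)²·0.420·0.580/68 = 0.000138634
  stratum E: (500/3660)²·0.176·0.824/50 = 5.41312e-05
V̂(p̂_st) = 0.00118823; SE = √V̂ = 0.0344707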